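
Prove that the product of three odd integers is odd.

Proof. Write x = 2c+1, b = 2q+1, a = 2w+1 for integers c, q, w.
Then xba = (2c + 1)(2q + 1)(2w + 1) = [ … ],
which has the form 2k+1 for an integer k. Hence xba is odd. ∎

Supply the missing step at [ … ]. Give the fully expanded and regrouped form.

(2c + 1)(2q + 1)(2w + 1) = 8cqw + 4cq + 4cw + 2c + 4qw + 2q + 2w + 1
= 2(4cqw + 2cq + 2cw + c + 2qw + q + w) + 1.
Since 4cqw + 2cq + 2cw + c + 2qw + q + w is an integer, the product is of the form 2k+1 for an integer k.

2(4cqw + 2cq + 2cw + c + 2qw + q + w) + 1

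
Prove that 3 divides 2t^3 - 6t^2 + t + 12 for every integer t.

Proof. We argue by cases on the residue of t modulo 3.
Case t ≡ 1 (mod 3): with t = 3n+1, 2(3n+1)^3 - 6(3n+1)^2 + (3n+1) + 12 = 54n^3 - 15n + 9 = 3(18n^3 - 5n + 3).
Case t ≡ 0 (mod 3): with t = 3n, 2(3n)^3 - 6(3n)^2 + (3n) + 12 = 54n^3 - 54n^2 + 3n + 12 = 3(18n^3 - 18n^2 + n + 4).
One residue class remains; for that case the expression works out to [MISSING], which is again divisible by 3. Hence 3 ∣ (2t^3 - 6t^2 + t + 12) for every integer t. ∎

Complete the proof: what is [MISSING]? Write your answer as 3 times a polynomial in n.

The residues treated are {1, 0}, so the missing case is t ≡ 2 (mod 3); write t = 3n+2.
Then 2(3n+2)^3 - 6(3n+2)^2 + (3n+2) + 12 = 54n^3 + 54n^2 + 3n + 6 = 3(18n^3 + 18n^2 + n + 2).

3(18n^3 + 18n^2 + n + 2)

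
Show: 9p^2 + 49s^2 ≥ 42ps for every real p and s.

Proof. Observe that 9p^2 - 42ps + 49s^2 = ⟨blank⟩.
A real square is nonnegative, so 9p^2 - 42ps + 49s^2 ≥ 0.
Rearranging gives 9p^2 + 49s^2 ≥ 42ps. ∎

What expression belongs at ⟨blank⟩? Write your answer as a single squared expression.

(3p - 7s)^2

The leading and trailing coefficients are 3^2 and 7^2, and 42 = 2·3·7, so the trinomial is (3p - 7s)^2.
Hence 9p^2 - 42ps + 49s^2 ≥ 0.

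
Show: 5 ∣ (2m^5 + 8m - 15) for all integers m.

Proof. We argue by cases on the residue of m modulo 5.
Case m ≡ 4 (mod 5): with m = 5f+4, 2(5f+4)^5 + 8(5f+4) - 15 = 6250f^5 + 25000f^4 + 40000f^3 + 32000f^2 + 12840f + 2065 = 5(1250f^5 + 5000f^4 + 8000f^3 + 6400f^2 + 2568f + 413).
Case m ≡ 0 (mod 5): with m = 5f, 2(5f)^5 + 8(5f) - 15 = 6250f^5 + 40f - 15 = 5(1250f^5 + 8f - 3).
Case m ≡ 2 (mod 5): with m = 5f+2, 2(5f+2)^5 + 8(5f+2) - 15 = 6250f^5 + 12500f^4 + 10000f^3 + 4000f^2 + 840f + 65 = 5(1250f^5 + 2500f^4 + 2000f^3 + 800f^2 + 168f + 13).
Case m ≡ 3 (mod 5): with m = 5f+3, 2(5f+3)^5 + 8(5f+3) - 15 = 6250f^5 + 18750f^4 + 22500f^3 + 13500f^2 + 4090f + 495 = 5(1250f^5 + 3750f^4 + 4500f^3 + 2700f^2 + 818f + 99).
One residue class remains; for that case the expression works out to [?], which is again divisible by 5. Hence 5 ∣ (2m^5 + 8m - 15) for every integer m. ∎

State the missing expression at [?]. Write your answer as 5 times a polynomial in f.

The residues treated are {4, 0, 2, 3}, so the missing case is m ≡ 1 (mod 5); write m = 5f+1.
Then 2(5f+1)^5 + 8(5f+1) - 15 = 6250f^5 + 6250f^4 + 2500f^3 + 500f^2 + 90f - 5 = 5(1250f^5 + 1250f^4 + 500f^3 + 100f^2 + 18f - 1).

5(1250f^5 + 1250f^4 + 500f^3 + 100f^2 + 18f - 1)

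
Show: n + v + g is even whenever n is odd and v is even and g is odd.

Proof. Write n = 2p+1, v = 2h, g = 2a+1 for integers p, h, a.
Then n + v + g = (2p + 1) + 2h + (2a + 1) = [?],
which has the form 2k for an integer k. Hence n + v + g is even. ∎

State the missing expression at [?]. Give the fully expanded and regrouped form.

2(a + h + p + 1)

(2p + 1) + 2h + (2a + 1) = 2a + 2h + 2p + 2
= 2(a + h + p + 1).
Since a + h + p + 1 is an integer, the sum is of the form 2k for an integer k.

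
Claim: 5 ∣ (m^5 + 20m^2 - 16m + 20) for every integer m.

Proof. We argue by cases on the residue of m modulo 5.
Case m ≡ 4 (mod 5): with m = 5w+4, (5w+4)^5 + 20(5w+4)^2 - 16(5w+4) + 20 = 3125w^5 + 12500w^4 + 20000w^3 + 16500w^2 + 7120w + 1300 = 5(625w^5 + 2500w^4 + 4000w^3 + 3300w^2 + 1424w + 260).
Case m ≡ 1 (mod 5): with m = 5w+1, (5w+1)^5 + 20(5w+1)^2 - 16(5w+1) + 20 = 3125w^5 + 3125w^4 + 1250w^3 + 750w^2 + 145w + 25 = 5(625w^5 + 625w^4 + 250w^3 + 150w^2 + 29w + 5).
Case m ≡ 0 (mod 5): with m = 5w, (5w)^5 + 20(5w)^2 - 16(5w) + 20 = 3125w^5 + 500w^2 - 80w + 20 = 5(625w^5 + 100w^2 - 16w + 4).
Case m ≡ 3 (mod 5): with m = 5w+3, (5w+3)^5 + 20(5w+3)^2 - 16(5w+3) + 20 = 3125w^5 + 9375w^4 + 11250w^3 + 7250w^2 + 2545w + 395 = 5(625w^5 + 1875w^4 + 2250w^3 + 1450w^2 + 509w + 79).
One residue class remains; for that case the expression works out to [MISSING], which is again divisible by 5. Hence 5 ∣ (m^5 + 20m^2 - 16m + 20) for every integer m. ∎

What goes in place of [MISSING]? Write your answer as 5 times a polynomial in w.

5(625w^5 + 1250w^4 + 1000w^3 + 500w^2 + 144w + 20)

The residues treated are {4, 1, 0, 3}, so the missing case is m ≡ 2 (mod 5); write m = 5w+2.
Then (5w+2)^5 + 20(5w+2)^2 - 16(5w+2) + 20 = 3125w^5 + 6250w^4 + 5000w^3 + 2500w^2 + 720w + 100 = 5(625w^5 + 1250w^4 + 1000w^3 + 500w^2 + 144w + 20).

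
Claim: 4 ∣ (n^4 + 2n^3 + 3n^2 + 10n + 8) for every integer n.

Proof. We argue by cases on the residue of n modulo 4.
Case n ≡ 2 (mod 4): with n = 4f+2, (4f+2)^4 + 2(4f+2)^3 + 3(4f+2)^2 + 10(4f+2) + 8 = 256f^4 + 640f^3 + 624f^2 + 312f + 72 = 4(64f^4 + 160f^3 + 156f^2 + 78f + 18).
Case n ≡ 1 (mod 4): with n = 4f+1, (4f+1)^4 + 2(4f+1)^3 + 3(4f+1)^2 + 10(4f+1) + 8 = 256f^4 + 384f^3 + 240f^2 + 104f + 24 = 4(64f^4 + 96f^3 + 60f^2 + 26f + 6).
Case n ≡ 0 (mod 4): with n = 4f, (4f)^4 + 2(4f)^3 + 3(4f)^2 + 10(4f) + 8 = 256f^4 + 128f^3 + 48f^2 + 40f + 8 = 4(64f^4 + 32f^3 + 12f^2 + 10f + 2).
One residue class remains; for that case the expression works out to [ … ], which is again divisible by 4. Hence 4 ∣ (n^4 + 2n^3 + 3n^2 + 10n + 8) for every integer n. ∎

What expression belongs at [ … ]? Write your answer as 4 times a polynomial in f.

The residues treated are {2, 1, 0}, so the missing case is n ≡ 3 (mod 4); write n = 4f+3.
Then (4f+3)^4 + 2(4f+3)^3 + 3(4f+3)^2 + 10(4f+3) + 8 = 256f^4 + 896f^3 + 1200f^2 + 760f + 200 = 4(64f^4 + 224f^3 + 300f^2 + 190f + 50).

4(64f^4 + 224f^3 + 300f^2 + 190f + 50)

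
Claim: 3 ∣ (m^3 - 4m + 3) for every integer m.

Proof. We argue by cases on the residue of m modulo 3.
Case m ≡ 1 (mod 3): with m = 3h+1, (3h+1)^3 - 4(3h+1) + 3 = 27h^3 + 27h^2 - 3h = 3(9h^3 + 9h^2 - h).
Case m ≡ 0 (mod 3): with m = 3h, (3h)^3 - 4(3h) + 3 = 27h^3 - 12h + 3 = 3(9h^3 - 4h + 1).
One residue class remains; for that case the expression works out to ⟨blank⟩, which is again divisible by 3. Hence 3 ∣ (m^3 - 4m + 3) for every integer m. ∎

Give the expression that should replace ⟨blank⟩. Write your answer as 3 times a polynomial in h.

3(9h^3 + 18h^2 + 8h + 1)

Only m ≡ 2 (mod 3) is unaccounted for. Put m = 3h+2:
(3h+2)^3 - 4(3h+2) + 3 expands to 27h^3 + 54h^2 + 24h + 3,
and factoring out 3 leaves 3(9h^3 + 18h^2 + 8h + 1).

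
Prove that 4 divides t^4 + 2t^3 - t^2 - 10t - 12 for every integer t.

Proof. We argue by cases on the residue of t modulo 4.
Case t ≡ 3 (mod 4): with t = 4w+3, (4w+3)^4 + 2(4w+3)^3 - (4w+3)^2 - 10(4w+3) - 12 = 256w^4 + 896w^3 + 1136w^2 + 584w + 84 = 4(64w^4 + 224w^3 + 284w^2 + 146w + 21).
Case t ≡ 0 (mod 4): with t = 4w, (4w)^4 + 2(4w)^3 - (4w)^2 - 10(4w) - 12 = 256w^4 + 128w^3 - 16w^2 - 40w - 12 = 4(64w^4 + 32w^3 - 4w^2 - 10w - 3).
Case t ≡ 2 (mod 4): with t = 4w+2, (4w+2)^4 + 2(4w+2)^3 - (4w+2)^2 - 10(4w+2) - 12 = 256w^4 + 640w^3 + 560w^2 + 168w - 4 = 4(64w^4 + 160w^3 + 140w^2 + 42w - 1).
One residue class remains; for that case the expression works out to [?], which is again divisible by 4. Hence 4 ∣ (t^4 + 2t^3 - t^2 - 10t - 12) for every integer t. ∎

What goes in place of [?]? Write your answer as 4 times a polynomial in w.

4(64w^4 + 96w^3 + 44w^2 - 2w - 5)

The residues treated are {3, 0, 2}, so the missing case is t ≡ 1 (mod 4); write t = 4w+1.
Then (4w+1)^4 + 2(4w+1)^3 - (4w+1)^2 - 10(4w+1) - 12 = 256w^4 + 384w^3 + 176w^2 - 8w - 20 = 4(64w^4 + 96w^3 + 44w^2 - 2w - 5).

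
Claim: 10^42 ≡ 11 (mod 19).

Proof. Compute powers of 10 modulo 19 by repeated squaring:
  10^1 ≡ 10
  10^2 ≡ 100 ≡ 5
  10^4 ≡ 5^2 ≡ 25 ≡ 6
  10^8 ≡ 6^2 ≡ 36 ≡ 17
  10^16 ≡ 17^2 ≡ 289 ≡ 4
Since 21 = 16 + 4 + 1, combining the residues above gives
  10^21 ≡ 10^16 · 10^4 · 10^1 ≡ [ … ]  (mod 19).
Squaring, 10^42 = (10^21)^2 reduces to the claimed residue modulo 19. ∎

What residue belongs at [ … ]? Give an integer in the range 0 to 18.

10^16 · 10^4 · 10^1 ≡ 4 · 6 · 10 = 240.
240 mod 19 = 12, so 10^21 ≡ 12 (mod 19).

12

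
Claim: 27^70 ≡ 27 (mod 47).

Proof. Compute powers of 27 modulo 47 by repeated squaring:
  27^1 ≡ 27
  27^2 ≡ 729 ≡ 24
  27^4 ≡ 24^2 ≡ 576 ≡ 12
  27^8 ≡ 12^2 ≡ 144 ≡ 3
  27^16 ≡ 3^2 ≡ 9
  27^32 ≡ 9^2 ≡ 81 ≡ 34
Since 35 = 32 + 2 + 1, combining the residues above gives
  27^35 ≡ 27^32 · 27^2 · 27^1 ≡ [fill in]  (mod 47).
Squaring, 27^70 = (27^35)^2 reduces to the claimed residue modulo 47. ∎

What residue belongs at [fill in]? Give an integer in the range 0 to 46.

36

27^32 · 27^2 · 27^1 ≡ 34 · 24 · 27 = 22032.
22032 mod 47 = 36, so 27^35 ≡ 36 (mod 47).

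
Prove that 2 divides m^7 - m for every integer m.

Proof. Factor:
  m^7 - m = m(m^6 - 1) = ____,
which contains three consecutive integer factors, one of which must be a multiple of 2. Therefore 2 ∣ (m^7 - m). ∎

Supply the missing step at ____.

m^6 - 1 = (m^2 - 1)(m^4 + m^2 + 1), and m^2 - 1 = (m-1)(m+1).
So m(m^6 - 1) = (m - 1)m(m + 1)(m^4 + m^2 + 1).

(m - 1)m(m + 1)(m^4 + m^2 + 1)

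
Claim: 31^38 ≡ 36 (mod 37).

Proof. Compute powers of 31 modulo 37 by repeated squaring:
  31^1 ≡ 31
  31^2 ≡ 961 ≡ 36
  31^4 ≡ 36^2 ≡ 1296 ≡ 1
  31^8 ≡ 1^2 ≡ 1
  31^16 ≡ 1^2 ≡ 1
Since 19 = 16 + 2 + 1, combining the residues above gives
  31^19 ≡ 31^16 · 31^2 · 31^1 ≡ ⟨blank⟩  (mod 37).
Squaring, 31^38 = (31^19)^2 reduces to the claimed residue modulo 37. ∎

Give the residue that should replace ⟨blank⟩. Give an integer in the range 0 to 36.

Multiply the listed residues: 1 · 36 · 31 = 36 → 1116.
Reducing modulo 37: 1116 = 30·37 + 6, so 31^19 ≡ 6.

6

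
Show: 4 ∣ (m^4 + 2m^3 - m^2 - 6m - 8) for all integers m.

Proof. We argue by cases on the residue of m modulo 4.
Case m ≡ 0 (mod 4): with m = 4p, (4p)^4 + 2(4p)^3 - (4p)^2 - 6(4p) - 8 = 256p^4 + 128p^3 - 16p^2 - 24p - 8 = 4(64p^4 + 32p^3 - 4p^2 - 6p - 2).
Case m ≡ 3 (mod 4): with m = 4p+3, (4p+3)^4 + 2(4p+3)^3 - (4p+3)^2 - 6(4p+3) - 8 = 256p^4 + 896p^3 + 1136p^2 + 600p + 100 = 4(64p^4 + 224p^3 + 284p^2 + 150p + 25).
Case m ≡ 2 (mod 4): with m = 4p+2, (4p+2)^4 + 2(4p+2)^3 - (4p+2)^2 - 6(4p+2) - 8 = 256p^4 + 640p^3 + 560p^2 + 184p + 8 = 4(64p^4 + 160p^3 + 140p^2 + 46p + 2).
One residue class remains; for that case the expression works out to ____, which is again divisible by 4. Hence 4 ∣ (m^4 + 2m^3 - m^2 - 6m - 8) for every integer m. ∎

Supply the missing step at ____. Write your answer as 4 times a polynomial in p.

The residues treated are {0, 3, 2}, so the missing case is m ≡ 1 (mod 4); write m = 4p+1.
Then (4p+1)^4 + 2(4p+1)^3 - (4p+1)^2 - 6(4p+1) - 8 = 256p^4 + 384p^3 + 176p^2 + 8p - 12 = 4(64p^4 + 96p^3 + 44p^2 + 2p - 3).

4(64p^4 + 96p^3 + 44p^2 + 2p - 3)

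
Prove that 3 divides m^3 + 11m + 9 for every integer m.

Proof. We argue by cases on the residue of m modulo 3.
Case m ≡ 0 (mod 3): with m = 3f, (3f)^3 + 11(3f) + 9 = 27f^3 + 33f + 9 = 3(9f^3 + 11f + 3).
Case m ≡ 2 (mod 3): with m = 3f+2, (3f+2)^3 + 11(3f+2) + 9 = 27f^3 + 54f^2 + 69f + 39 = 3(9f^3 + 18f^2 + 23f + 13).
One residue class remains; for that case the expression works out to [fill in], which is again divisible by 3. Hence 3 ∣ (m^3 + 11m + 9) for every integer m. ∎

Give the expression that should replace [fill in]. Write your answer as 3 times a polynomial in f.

3(9f^3 + 9f^2 + 14f + 7)

Only m ≡ 1 (mod 3) is unaccounted for. Put m = 3f+1:
(3f+1)^3 + 11(3f+1) + 9 expands to 27f^3 + 27f^2 + 42f + 21,
and factoring out 3 leaves 3(9f^3 + 9f^2 + 14f + 7).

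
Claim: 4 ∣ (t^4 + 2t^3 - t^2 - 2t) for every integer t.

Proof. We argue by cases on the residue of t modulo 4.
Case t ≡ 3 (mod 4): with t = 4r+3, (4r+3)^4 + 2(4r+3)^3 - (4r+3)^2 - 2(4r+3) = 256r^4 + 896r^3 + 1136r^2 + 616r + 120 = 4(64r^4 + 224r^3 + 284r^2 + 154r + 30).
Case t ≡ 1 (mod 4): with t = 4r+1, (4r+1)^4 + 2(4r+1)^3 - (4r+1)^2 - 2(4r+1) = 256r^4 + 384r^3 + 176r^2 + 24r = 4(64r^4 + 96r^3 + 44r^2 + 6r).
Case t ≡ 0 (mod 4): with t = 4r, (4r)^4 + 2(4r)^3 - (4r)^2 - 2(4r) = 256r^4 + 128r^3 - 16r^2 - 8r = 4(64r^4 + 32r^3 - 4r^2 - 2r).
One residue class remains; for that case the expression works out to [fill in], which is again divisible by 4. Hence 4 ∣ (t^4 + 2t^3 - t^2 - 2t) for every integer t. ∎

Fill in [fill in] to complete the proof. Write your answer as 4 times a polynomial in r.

4(64r^4 + 160r^3 + 140r^2 + 50r + 6)

The residues treated are {3, 1, 0}, so the missing case is t ≡ 2 (mod 4); write t = 4r+2.
Then (4r+2)^4 + 2(4r+2)^3 - (4r+2)^2 - 2(4r+2) = 256r^4 + 640r^3 + 560r^2 + 200r + 24 = 4(64r^4 + 160r^3 + 140r^2 + 50r + 6).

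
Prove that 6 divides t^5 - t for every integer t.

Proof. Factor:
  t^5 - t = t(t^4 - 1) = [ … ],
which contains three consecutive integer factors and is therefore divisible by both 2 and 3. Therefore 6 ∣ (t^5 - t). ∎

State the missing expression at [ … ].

t^4 - 1 = (t^2 - 1)(t^2 + 1), and t^2 - 1 = (t-1)(t+1).
So t(t^4 - 1) = (t - 1)t(t + 1)(t^2 + 1).

(t - 1)t(t + 1)(t^2 + 1)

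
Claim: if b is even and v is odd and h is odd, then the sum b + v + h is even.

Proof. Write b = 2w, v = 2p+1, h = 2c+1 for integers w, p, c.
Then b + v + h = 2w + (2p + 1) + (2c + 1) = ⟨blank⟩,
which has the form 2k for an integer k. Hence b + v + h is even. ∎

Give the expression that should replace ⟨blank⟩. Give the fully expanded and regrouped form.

2w + (2p + 1) + (2c + 1) = 2c + 2p + 2w + 2
= 2(c + p + w + 1).
Since c + p + w + 1 is an integer, the sum is of the form 2k for an integer k.

2(c + p + w + 1)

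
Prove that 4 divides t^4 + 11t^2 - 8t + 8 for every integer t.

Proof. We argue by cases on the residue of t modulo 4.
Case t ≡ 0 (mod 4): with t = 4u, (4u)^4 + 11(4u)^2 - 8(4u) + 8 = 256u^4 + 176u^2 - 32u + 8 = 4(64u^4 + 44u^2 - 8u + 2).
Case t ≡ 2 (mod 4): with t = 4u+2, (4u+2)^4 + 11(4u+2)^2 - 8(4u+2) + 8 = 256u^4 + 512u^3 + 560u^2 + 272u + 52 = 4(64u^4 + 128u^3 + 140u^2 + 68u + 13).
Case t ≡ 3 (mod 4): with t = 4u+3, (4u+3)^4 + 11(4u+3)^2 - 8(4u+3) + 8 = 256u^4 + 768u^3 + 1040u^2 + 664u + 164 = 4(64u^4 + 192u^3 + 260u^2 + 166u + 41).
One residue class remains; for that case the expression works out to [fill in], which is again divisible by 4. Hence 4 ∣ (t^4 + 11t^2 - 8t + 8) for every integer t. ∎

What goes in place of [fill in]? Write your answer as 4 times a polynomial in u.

4(64u^4 + 64u^3 + 68u^2 + 18u + 3)

Only t ≡ 1 (mod 4) is unaccounted for. Put t = 4u+1:
(4u+1)^4 + 11(4u+1)^2 - 8(4u+1) + 8 expands to 256u^4 + 256u^3 + 272u^2 + 72u + 12,
and factoring out 4 leaves 4(64u^4 + 64u^3 + 68u^2 + 18u + 3).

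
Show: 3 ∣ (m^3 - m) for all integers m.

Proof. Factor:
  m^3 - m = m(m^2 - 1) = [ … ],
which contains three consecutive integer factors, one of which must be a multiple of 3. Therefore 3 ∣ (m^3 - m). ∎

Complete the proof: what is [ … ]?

m(m^2 - 1) = m(m - 1)(m + 1) = (m - 1)m(m + 1).
These three factors are consecutive integers, so their product is divisible by 3.

(m - 1)m(m + 1)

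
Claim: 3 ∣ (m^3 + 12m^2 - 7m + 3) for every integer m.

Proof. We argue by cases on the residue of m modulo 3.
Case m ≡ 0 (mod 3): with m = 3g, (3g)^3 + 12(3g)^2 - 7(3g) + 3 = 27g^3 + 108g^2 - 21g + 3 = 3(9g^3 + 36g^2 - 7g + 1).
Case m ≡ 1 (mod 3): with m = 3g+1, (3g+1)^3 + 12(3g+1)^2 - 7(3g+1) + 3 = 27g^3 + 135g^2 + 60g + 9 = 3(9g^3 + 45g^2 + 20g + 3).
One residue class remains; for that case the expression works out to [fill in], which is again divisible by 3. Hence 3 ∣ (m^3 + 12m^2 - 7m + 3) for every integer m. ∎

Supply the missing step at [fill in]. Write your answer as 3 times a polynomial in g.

3(9g^3 + 54g^2 + 53g + 15)

Only m ≡ 2 (mod 3) is unaccounted for. Put m = 3g+2:
(3g+2)^3 + 12(3g+2)^2 - 7(3g+2) + 3 expands to 27g^3 + 162g^2 + 159g + 45,
and factoring out 3 leaves 3(9g^3 + 54g^2 + 53g + 15).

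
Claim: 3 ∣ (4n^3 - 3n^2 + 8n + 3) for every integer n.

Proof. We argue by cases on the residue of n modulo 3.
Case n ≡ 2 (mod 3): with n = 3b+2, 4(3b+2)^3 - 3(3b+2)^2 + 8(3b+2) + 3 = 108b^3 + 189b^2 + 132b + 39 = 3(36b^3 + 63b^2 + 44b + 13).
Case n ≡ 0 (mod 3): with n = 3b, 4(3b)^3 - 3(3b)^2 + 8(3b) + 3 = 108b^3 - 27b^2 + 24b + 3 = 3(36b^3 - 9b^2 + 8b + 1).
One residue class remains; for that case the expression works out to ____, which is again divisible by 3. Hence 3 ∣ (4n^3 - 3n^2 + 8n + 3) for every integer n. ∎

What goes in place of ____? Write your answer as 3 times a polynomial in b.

3(36b^3 + 27b^2 + 14b + 4)

Only n ≡ 1 (mod 3) is unaccounted for. Put n = 3b+1:
4(3b+1)^3 - 3(3b+1)^2 + 8(3b+1) + 3 expands to 108b^3 + 81b^2 + 42b + 12,
and factoring out 3 leaves 3(36b^3 + 27b^2 + 14b + 4).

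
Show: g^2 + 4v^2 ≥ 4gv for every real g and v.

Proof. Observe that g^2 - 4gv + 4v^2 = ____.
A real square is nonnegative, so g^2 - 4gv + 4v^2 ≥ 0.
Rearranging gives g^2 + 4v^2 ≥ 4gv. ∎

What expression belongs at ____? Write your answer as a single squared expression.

(g - 2v)^2

g^2 - 4gv + 4v^2 is a perfect-square trinomial: the outer terms are (g)^2 and (2v)^2, and the cross term is -2·g·2v.
So g^2 - 4gv + 4v^2 = (g - 2v)^2 ≥ 0.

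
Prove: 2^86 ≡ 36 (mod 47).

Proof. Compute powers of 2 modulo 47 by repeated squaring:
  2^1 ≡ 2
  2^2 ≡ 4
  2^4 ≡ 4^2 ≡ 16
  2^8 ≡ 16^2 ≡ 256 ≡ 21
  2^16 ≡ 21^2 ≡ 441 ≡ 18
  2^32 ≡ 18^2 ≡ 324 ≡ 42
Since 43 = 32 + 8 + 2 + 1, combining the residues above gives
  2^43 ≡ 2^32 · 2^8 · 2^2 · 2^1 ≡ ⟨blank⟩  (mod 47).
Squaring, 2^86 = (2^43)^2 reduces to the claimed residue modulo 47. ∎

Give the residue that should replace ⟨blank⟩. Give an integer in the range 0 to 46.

6

Multiply the listed residues: 42 · 21 · 4 · 2 = 882 → 3528 → 7056.
Reducing modulo 47: 7056 = 150·47 + 6, so 2^43 ≡ 6.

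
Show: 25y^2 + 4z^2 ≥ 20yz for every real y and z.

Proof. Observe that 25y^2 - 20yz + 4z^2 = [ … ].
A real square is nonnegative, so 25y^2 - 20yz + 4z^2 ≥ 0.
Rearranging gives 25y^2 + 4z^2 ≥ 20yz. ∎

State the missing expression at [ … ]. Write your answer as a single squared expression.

25y^2 - 20yz + 4z^2 is a perfect-square trinomial: the outer terms are (5y)^2 and (2z)^2, and the cross term is -2·5y·2z.
So 25y^2 - 20yz + 4z^2 = (5y - 2z)^2 ≥ 0.

(5y - 2z)^2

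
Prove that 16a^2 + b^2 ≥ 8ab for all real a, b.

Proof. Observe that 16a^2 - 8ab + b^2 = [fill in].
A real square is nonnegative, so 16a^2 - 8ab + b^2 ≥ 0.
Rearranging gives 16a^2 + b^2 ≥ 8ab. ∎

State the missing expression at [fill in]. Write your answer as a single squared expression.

The leading and trailing coefficients are 4^2 and 1^2, and 8 = 2·4·1, so the trinomial is (4a - b)^2.
Hence 16a^2 - 8ab + b^2 ≥ 0.

(4a - b)^2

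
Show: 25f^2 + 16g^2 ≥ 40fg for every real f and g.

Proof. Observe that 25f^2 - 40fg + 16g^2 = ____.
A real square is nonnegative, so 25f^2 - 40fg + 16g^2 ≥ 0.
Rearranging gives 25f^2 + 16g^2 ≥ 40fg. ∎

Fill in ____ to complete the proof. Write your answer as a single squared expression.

25f^2 - 40fg + 16g^2 is a perfect-square trinomial: the outer terms are (5f)^2 and (4g)^2, and the cross term is -2·5f·4g.
So 25f^2 - 40fg + 16g^2 = (5f - 4g)^2 ≥ 0.

(5f - 4g)^2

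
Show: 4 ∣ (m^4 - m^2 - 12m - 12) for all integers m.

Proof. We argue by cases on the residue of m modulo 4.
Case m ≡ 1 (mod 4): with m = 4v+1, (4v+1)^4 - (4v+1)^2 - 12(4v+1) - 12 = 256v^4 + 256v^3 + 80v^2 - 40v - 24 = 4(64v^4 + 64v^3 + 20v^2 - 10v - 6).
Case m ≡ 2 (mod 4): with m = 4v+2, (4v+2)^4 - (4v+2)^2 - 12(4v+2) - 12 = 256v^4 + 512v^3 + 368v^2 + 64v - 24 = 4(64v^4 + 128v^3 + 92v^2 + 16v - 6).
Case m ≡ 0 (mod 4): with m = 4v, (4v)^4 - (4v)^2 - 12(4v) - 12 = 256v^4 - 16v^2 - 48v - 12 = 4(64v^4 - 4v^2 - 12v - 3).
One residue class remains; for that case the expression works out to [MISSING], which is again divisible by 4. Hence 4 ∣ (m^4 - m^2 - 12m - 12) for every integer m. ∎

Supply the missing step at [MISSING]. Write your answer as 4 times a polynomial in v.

4(64v^4 + 192v^3 + 212v^2 + 90v + 6)

The residues treated are {1, 2, 0}, so the missing case is m ≡ 3 (mod 4); write m = 4v+3.
Then (4v+3)^4 - (4v+3)^2 - 12(4v+3) - 12 = 256v^4 + 768v^3 + 848v^2 + 360v + 24 = 4(64v^4 + 192v^3 + 212v^2 + 90v + 6).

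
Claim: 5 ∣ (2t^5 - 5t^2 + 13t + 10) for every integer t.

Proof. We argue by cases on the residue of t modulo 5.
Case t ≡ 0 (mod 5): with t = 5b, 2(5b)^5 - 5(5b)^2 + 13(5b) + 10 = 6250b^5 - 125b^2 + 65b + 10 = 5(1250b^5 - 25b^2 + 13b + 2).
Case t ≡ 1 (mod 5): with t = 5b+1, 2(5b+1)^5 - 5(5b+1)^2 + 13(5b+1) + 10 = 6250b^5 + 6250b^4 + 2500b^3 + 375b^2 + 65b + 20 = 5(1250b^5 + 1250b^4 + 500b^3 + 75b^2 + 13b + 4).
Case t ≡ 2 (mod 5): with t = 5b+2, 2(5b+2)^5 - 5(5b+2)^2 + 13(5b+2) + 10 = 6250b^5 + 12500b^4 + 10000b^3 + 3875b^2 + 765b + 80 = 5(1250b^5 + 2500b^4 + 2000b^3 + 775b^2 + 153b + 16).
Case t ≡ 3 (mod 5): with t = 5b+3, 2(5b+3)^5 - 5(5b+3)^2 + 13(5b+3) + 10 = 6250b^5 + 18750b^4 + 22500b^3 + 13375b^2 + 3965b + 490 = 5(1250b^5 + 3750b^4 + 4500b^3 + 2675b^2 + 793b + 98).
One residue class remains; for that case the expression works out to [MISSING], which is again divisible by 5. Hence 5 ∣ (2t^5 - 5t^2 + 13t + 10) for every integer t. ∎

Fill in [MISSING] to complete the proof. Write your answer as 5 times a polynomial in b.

The residues treated are {0, 1, 2, 3}, so the missing case is t ≡ 4 (mod 5); write t = 5b+4.
Then 2(5b+4)^5 - 5(5b+4)^2 + 13(5b+4) + 10 = 6250b^5 + 25000b^4 + 40000b^3 + 31875b^2 + 12665b + 2030 = 5(1250b^5 + 5000b^4 + 8000b^3 + 6375b^2 + 2533b + 406).

5(1250b^5 + 5000b^4 + 8000b^3 + 6375b^2 + 2533b + 406)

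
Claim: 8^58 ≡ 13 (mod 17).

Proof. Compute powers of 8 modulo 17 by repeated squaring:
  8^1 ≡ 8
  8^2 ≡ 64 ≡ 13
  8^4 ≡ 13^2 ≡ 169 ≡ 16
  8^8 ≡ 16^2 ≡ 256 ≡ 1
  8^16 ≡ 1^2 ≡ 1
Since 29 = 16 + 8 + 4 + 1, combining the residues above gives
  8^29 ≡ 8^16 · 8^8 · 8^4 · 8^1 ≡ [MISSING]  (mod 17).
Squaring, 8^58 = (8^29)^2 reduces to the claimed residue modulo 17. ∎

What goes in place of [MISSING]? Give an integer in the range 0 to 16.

Multiply the listed residues: 1 · 1 · 16 · 8 = 1 → 16 → 128.
Reducing modulo 17: 128 = 7·17 + 9, so 8^29 ≡ 9.

9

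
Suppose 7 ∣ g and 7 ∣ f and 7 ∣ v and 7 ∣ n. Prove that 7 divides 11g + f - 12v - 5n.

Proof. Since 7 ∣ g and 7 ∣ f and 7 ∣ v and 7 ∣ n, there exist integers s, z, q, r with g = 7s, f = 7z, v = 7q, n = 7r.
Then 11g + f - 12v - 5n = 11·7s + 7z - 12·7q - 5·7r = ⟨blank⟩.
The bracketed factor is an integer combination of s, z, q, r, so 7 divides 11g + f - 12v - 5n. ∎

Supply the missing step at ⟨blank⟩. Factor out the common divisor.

7(-12q - 5r + 11s + z)

Each term has a factor of 7: 11·7s + 7z - 12·7q - 5·7r = 7·(-12q - 5r + 11s + z).
Since -12q - 5r + 11s + z is an integer, 7 ∣ (11g + f - 12v - 5n).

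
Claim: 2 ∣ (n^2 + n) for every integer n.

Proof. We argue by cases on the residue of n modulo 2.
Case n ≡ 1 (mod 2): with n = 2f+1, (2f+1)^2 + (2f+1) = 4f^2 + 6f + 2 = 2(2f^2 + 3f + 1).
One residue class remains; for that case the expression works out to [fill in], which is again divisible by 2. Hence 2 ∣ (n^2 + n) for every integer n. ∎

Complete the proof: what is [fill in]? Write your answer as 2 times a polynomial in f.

2(2f^2 + f)

The residues treated are {1}, so the missing case is n ≡ 0 (mod 2); write n = 2f.
Then (2f)^2 + (2f) = 4f^2 + 2f = 2(2f^2 + f).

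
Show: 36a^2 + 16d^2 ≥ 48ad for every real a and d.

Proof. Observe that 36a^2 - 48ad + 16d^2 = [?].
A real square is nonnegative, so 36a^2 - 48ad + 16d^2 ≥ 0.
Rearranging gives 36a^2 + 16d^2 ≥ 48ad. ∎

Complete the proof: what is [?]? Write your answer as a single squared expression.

(6a - 4d)^2

The leading and trailing coefficients are 6^2 and 4^2, and 48 = 2·6·4, so the trinomial is (6a - 4d)^2.
Hence 36a^2 - 48ad + 16d^2 ≥ 0.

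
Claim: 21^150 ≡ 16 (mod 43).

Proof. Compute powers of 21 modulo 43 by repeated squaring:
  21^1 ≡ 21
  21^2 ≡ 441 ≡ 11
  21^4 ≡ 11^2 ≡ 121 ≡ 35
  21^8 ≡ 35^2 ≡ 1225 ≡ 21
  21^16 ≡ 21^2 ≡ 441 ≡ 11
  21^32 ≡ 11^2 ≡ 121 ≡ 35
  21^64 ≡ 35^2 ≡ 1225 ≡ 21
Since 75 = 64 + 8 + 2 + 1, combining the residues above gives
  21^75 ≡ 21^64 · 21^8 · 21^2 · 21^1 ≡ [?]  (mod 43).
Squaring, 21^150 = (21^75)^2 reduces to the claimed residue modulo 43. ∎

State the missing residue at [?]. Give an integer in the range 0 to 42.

4

Multiply the listed residues: 21 · 21 · 11 · 21 = 441 → 4851 → 101871.
Reducing modulo 43: 101871 = 2369·43 + 4, so 21^75 ≡ 4.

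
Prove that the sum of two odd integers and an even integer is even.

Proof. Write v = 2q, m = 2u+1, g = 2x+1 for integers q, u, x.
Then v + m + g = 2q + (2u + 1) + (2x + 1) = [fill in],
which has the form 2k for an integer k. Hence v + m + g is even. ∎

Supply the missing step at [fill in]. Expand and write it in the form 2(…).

2(q + u + x + 1)

Expanding: 2q + (2u + 1) + (2x + 1) = 2q + 2u + 2x + 2.
Every term is even; pulling out the factor of 2 gives 2(q + u + x + 1).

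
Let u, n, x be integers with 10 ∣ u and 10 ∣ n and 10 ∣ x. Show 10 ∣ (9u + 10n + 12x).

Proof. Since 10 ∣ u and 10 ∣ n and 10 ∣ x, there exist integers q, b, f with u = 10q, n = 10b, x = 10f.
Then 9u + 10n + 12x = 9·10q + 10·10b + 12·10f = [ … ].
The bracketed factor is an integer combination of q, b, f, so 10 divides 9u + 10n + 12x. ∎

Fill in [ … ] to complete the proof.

Each term has a factor of 10: 9·10q + 10·10b + 12·10f = 10·(10b + 12f + 9q).
Since 10b + 12f + 9q is an integer, 10 ∣ (9u + 10n + 12x).

10(10b + 12f + 9q)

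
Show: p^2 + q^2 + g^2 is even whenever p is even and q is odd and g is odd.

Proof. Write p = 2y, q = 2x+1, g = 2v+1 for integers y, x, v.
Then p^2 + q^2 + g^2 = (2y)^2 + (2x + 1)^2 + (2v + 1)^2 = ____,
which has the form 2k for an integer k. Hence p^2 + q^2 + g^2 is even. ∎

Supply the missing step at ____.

(2y)^2 + (2x + 1)^2 + (2v + 1)^2 = 4v^2 + 4v + 4x^2 + 4x + 4y^2 + 2
= 2(2v^2 + 2v + 2x^2 + 2x + 2y^2 + 1).
Since 2v^2 + 2v + 2x^2 + 2x + 2y^2 + 1 is an integer, the sum of squares is of the form 2k for an integer k.

2(2v^2 + 2v + 2x^2 + 2x + 2y^2 + 1)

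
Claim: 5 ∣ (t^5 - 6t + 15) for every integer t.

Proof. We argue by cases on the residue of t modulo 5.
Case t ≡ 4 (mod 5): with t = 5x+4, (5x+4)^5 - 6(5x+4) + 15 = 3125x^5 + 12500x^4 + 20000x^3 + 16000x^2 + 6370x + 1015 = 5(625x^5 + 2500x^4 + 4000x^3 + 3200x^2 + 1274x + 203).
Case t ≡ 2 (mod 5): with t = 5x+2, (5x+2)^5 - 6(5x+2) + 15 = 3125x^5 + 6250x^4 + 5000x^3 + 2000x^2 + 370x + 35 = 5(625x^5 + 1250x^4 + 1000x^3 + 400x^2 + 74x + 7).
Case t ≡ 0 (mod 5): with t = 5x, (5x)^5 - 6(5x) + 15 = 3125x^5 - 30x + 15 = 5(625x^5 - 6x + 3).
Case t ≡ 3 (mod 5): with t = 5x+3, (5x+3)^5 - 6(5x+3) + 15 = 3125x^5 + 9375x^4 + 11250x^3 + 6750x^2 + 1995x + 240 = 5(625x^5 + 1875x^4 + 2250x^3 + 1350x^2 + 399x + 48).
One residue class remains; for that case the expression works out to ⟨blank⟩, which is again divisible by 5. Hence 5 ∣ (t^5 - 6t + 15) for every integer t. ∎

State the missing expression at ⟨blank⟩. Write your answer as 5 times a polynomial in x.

Only t ≡ 1 (mod 5) is unaccounted for. Put t = 5x+1:
(5x+1)^5 - 6(5x+1) + 15 expands to 3125x^5 + 3125x^4 + 1250x^3 + 250x^2 - 5x + 10,
and factoring out 5 leaves 5(625x^5 + 625x^4 + 250x^3 + 50x^2 - x + 2).

5(625x^5 + 625x^4 + 250x^3 + 50x^2 - x + 2)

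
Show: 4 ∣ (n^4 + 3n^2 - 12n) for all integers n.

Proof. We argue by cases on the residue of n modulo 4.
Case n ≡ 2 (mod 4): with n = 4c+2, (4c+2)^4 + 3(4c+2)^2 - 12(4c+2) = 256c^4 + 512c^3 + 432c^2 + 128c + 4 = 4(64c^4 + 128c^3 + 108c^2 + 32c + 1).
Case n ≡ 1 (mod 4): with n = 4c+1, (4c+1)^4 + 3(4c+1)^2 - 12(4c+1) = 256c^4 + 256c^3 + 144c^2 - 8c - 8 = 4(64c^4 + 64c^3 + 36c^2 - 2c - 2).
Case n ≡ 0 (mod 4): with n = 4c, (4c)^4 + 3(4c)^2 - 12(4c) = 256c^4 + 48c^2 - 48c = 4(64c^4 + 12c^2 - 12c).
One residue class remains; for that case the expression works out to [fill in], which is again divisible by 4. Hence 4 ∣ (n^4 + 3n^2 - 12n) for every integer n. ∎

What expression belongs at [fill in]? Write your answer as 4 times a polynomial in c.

4(64c^4 + 192c^3 + 228c^2 + 114c + 18)

Only n ≡ 3 (mod 4) is unaccounted for. Put n = 4c+3:
(4c+3)^4 + 3(4c+3)^2 - 12(4c+3) expands to 256c^4 + 768c^3 + 912c^2 + 456c + 72,
and factoring out 4 leaves 4(64c^4 + 192c^3 + 228c^2 + 114c + 18).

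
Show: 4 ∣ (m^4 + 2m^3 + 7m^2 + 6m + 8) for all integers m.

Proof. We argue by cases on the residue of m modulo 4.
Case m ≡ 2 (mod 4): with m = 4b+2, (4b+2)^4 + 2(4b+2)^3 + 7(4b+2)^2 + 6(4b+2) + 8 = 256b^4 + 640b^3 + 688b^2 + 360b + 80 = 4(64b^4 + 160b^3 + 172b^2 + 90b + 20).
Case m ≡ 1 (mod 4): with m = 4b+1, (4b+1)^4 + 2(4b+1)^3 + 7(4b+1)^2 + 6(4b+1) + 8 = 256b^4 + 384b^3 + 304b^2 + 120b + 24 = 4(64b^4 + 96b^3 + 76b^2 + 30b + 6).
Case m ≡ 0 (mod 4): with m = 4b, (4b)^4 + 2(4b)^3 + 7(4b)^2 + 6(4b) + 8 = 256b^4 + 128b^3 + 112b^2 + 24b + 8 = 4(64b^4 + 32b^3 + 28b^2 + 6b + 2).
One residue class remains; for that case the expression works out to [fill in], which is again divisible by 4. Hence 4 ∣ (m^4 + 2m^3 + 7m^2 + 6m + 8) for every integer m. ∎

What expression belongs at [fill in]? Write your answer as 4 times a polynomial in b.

4(64b^4 + 224b^3 + 316b^2 + 210b + 56)

The residues treated are {2, 1, 0}, so the missing case is m ≡ 3 (mod 4); write m = 4b+3.
Then (4b+3)^4 + 2(4b+3)^3 + 7(4b+3)^2 + 6(4b+3) + 8 = 256b^4 + 896b^3 + 1264b^2 + 840b + 224 = 4(64b^4 + 224b^3 + 316b^2 + 210b + 56).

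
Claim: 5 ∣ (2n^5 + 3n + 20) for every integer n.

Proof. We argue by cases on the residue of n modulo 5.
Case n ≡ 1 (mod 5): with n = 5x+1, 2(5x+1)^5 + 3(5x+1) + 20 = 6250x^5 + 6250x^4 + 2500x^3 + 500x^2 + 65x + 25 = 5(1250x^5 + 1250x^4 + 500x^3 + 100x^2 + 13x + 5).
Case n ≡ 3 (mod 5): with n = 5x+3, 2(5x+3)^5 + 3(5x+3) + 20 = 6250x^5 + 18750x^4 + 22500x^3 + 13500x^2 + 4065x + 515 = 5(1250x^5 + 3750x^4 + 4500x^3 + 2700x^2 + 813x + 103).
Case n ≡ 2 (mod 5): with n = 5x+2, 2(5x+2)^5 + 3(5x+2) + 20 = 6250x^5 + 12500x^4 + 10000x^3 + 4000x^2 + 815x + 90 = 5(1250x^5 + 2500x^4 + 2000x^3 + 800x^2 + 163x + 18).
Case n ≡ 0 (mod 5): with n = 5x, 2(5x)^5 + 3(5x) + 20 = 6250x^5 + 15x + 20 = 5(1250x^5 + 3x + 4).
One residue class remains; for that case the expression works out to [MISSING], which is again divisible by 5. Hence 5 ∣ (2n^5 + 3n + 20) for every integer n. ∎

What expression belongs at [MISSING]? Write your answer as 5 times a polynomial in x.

5(1250x^5 + 5000x^4 + 8000x^3 + 6400x^2 + 2563x + 416)

The residues treated are {1, 3, 2, 0}, so the missing case is n ≡ 4 (mod 5); write n = 5x+4.
Then 2(5x+4)^5 + 3(5x+4) + 20 = 6250x^5 + 25000x^4 + 40000x^3 + 32000x^2 + 12815x + 2080 = 5(1250x^5 + 5000x^4 + 8000x^3 + 6400x^2 + 2563x + 416).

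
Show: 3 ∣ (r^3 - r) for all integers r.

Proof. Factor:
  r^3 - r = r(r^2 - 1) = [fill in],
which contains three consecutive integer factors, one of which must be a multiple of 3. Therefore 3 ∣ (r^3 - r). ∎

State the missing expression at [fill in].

(r - 1)r(r + 1)

r(r^2 - 1) = r(r - 1)(r + 1) = (r - 1)r(r + 1).
These three factors are consecutive integers, so their product is divisible by 3.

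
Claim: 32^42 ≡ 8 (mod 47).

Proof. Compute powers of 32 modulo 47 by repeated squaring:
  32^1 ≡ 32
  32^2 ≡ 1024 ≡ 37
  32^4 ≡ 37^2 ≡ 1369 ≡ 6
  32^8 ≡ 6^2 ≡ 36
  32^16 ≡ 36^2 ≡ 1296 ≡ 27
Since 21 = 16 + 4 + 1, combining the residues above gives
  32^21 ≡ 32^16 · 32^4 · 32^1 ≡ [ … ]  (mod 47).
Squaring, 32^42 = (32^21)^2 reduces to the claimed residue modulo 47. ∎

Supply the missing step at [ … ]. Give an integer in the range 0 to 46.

14

32^16 · 32^4 · 32^1 ≡ 27 · 6 · 32 = 5184.
5184 mod 47 = 14, so 32^21 ≡ 14 (mod 47).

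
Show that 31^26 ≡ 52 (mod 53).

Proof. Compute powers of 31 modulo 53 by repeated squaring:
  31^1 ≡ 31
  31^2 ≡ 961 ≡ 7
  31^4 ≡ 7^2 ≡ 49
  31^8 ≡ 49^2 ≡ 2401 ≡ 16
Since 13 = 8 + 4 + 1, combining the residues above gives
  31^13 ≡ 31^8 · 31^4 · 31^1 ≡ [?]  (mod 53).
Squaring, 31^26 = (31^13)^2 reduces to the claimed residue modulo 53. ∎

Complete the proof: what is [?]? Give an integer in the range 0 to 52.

30

Multiply the listed residues: 16 · 49 · 31 = 784 → 24304.
Reducing modulo 53: 24304 = 458·53 + 30, so 31^13 ≡ 30.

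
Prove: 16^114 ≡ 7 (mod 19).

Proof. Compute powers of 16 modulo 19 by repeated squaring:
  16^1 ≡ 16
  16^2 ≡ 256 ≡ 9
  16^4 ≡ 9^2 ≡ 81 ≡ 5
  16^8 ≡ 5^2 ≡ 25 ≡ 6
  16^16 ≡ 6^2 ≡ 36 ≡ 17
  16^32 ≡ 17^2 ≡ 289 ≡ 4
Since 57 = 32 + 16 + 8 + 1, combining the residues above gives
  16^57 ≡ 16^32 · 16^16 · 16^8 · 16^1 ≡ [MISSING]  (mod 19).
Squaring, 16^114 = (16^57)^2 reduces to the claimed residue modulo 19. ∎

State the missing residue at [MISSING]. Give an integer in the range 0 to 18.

11

16^32 · 16^16 · 16^8 · 16^1 ≡ 4 · 17 · 6 · 16 = 6528.
6528 mod 19 = 11, so 16^57 ≡ 11 (mod 19).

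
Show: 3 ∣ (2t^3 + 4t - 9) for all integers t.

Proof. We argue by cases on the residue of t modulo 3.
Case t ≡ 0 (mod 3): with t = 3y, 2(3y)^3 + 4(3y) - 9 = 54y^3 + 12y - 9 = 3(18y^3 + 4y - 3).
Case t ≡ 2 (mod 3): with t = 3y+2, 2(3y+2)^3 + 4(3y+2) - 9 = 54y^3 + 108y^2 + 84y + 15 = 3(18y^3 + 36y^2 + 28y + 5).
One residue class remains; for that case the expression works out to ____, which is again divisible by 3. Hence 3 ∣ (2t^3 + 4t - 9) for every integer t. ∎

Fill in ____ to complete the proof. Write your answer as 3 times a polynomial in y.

Only t ≡ 1 (mod 3) is unaccounted for. Put t = 3y+1:
2(3y+1)^3 + 4(3y+1) - 9 expands to 54y^3 + 54y^2 + 30y - 3,
and factoring out 3 leaves 3(18y^3 + 18y^2 + 10y - 1).

3(18y^3 + 18y^2 + 10y - 1)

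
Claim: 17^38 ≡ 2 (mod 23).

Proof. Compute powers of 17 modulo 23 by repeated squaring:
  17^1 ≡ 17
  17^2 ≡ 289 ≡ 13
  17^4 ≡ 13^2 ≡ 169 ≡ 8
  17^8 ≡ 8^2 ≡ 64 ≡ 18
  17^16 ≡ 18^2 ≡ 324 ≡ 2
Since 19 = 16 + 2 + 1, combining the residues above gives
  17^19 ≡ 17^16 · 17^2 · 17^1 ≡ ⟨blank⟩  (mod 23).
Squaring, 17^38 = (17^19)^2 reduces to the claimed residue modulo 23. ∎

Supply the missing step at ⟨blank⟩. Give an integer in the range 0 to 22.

17^16 · 17^2 · 17^1 ≡ 2 · 13 · 17 = 442.
442 mod 23 = 5, so 17^19 ≡ 5 (mod 23).

5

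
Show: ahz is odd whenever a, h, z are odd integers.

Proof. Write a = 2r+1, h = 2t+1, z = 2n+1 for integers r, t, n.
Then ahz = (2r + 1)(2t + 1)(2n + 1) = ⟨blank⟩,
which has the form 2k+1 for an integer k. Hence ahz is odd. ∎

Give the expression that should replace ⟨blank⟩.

2(4nrt + 2nr + 2nt + n + 2rt + r + t) + 1

(2r + 1)(2t + 1)(2n + 1) = 8nrt + 4nr + 4nt + 2n + 4rt + 2r + 2t + 1
= 2(4nrt + 2nr + 2nt + n + 2rt + r + t) + 1.
Since 4nrt + 2nr + 2nt + n + 2rt + r + t is an integer, the product is of the form 2k+1 for an integer k.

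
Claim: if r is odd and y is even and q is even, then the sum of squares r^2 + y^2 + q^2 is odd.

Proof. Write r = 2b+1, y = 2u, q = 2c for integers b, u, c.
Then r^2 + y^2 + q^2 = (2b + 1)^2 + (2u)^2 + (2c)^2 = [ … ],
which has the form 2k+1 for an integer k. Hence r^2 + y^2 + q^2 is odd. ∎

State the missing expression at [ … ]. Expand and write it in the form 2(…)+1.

Expanding: (2b + 1)^2 + (2u)^2 + (2c)^2 = 4b^2 + 4b + 4c^2 + 4u^2 + 1.
Every term except the constant is even, so this is 2(2b^2 + 2b + 2c^2 + 2u^2) + 1,
and 2b^2 + 2b + 2c^2 + 2u^2 ∈ ℤ gives the required form.

2(2b^2 + 2b + 2c^2 + 2u^2) + 1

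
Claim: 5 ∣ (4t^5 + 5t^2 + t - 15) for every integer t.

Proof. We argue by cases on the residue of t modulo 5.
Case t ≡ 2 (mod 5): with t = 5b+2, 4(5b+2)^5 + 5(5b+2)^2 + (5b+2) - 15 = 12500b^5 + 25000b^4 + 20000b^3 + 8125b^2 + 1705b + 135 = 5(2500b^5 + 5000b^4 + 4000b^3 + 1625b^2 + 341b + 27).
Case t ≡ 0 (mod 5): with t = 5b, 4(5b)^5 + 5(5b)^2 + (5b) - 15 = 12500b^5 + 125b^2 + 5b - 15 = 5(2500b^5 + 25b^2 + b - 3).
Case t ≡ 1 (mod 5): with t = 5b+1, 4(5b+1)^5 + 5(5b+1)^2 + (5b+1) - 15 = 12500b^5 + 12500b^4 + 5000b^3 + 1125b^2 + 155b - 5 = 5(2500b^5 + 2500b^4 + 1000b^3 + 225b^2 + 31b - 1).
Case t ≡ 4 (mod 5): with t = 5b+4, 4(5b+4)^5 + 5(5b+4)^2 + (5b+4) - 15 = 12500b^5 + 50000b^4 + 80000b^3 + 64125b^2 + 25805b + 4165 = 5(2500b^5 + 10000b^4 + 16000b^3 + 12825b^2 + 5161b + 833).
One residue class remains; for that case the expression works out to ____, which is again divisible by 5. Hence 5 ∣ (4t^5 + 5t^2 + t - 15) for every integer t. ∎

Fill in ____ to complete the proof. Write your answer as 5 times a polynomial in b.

5(2500b^5 + 7500b^4 + 9000b^3 + 5425b^2 + 1651b + 201)

The residues treated are {2, 0, 1, 4}, so the missing case is t ≡ 3 (mod 5); write t = 5b+3.
Then 4(5b+3)^5 + 5(5b+3)^2 + (5b+3) - 15 = 12500b^5 + 37500b^4 + 45000b^3 + 27125b^2 + 8255b + 1005 = 5(2500b^5 + 7500b^4 + 9000b^3 + 5425b^2 + 1651b + 201).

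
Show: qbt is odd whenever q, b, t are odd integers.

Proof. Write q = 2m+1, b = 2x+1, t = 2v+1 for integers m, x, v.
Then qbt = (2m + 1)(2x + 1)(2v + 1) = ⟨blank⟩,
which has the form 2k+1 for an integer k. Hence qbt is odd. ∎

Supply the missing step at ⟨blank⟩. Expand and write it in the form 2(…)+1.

2(4mvx + 2mv + 2mx + m + 2vx + v + x) + 1

Expanding: (2m + 1)(2x + 1)(2v + 1) = 8mvx + 4mv + 4mx + 2m + 4vx + 2v + 2x + 1.
Every term except the constant is even, so this is 2(4mvx + 2mv + 2mx + m + 2vx + v + x) + 1,
and 4mvx + 2mv + 2mx + m + 2vx + v + x ∈ ℤ gives the required form.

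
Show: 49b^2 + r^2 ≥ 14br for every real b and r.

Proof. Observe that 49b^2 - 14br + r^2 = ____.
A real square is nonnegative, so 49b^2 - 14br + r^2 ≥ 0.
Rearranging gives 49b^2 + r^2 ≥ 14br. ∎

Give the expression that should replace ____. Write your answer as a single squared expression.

The leading and trailing coefficients are 7^2 and 1^2, and 14 = 2·7·1, so the trinomial is (7b - r)^2.
Hence 49b^2 - 14br + r^2 ≥ 0.

(7b - r)^2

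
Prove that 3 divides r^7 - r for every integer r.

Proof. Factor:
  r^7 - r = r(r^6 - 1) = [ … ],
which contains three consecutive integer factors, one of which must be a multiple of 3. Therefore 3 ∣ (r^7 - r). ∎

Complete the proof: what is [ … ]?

r^6 - 1 = (r^2 - 1)(r^4 + r^2 + 1), and r^2 - 1 = (r-1)(r+1).
So r(r^6 - 1) = (r - 1)r(r + 1)(r^4 + r^2 + 1).

(r - 1)r(r + 1)(r^4 + r^2 + 1)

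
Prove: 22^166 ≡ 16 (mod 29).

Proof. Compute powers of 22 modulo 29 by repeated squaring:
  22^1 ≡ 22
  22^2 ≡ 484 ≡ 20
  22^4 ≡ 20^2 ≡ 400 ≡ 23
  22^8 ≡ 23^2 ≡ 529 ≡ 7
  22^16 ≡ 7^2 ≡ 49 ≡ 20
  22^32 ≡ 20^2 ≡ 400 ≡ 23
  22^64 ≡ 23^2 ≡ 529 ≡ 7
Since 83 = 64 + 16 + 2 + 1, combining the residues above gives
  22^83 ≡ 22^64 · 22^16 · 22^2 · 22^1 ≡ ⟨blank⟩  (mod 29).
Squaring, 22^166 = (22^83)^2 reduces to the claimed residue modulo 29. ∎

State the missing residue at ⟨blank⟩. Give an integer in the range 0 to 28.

22^64 · 22^16 · 22^2 · 22^1 ≡ 7 · 20 · 20 · 22 = 61600.
61600 mod 29 = 4, so 22^83 ≡ 4 (mod 29).

4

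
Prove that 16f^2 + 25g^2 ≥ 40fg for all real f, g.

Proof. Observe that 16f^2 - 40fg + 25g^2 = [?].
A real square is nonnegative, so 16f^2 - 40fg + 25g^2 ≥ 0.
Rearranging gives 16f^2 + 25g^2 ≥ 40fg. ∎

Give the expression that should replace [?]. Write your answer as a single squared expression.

The leading and trailing coefficients are 4^2 and 5^2, and 40 = 2·4·5, so the trinomial is (4f - 5g)^2.
Hence 16f^2 - 40fg + 25g^2 ≥ 0.

(4f - 5g)^2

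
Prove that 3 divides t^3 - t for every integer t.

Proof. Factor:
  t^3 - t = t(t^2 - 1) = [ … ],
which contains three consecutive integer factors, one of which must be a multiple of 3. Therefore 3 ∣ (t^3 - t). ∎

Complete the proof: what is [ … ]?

t(t^2 - 1) = t(t - 1)(t + 1) = (t - 1)t(t + 1).
These three factors are consecutive integers, so their product is divisible by 3.

(t - 1)t(t + 1)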